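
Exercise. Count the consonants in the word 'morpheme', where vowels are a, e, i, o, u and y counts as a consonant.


Consonants in 'morpheme': m, r, p, h, m = 5 consonants.

5


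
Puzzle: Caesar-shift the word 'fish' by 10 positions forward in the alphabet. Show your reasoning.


Shift each letter by 10: f -> p, i -> s, s -> c, h -> r. Result: 'pscr'.

pscr


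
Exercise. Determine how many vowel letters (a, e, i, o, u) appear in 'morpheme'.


Vowels in 'morpheme': o, e, e = 3 vowels.

3


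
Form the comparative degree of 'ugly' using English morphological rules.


Apply comparative formation (consonant + y: change y to i, add -er): 'ugly' -> 'uglier'.

uglier


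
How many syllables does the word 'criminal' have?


Break 'criminal' into syllables: crim-i-nal -> crim | i | nal = 3 syllables

3 syllables


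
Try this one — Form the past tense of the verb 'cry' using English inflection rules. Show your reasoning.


Apply rule: Change -y to -ied. 'cry' becomes 'cried'.

cried


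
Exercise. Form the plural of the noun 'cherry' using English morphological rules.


Apply rule: Change -y to -ies (consonant + y). 'cherry' becomes 'cherries'.

cherries


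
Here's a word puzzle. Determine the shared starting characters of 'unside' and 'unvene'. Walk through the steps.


Compare from the start: 2 characters match: 'un'. Mismatch at position 3: 's' vs 'v'.

un


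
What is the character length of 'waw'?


Spell out 'waw' and number each letter: w(1), a(2), w(3). Total: 3 letters.

3


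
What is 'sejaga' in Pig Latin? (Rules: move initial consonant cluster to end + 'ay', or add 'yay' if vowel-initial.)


'sejaga': move consonant cluster 's' to end and add 'ay': 'ejagasay'.

ejagasay


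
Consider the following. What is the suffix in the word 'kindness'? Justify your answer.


The word 'kindness' = 'kind' (root) + '-ness' (suffix). The suffix is '-ness'.

ness


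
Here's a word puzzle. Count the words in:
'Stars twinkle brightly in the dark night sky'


Split into words: Stars | twinkle | brightly | in | the | dark | night | sky = 8 words.

8


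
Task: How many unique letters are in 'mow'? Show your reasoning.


Unique letters in 'mow': {m, o, w} = 3 distinct letters.

3


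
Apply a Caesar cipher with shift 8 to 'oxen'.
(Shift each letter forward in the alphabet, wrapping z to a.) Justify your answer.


Shift each letter by 8: o -> w, x -> f, e -> m, n -> v. Result: 'wfmv'.

wfmv


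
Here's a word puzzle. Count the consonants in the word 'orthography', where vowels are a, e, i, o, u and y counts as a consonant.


Consonants in 'orthography': r, t, h, g, r, p, h, y = 8 consonants.

8


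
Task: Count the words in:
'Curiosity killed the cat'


Split into words: Curiosity | killed | the | cat = 4 words.

4


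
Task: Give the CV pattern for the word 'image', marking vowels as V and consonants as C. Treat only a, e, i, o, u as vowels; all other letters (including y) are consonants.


Letter mapping: i = V, m = C, a = V, g = C, e = V.

VCVCV


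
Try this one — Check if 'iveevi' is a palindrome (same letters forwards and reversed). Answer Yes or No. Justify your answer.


Forward: 'iveevi'
Reversed: 'iveevi'
They are identical.

Yes


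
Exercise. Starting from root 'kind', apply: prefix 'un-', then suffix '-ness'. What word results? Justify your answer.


Step 1: Add prefix 'un-' to 'kind' = 'unkind'
Step 2: Add suffix '-ness' to 'unkind' = 'unkindness'

unkindness


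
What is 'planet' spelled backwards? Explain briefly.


Reverse 'planet' character by character: 'tenalp'.

tenalp


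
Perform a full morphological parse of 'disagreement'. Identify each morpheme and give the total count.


Step 1: Identify prefix: 'dis' (meaning: not/apart)
Step 2: Identify root: 'agree'
Step 3: Identify suffix(es): 'ment'
Decomposition: dis- (prefix: not/apart) + agree (root) + -ment (suffix: action/result)
Total morphemes: 3

3 morphemes (dis- (prefix: not/apart) + agree (root) + -ment (suffix: action/result))


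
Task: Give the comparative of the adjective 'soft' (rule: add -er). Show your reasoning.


Apply comparative formation (add -er): 'soft' -> 'softer'.

softer


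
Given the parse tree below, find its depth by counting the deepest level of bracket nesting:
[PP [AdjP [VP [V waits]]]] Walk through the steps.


Count bracket nesting levels:
'[' at pos 0: depth = 1
'[' at pos 4: depth = 2
'[' at pos 10: depth = 3
'[' at pos 14: depth = 4
Maximum depth reached: 4

4


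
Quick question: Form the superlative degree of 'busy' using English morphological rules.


Apply superlative formation (consonant + y: change y to i, add -est): 'busy' -> 'busiest'.

busiest


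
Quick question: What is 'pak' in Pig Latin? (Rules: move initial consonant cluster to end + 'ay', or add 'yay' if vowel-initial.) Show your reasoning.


'pak': move consonant cluster 'p' to end and add 'ay': 'akpay'.

akpay


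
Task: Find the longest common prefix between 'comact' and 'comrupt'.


Compare from the start: 3 characters match: 'com'. Mismatch at position 4: 'a' vs 'r'.

com


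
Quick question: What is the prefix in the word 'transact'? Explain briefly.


The word 'transact' = 'trans' (prefix) + 'act' (root). The prefix is 'trans'.

trans


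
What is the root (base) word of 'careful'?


Remove suffix '-ful' from 'careful' to get root 'care'.

care


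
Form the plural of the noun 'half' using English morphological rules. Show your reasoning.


Apply rule: Change -f to -ves. 'half' becomes 'halves'.

halves


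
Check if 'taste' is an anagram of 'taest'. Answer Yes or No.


Sorted letters of 'taste': 'aestt'
Sorted letters of 'taest': 'aestt'
They match.

Yes


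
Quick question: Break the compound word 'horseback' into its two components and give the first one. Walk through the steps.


Split 'horseback' into 'horse' + 'back'. The first part is 'horse'.

horse


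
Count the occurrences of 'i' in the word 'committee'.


Letter 'i' in 'committee': found at position(s) 5 = 1 occurrence(s).

1


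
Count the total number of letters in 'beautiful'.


Spell out 'beautiful' and number each letter: b(1), e(2), a(3), u(4), t(5), i(6), f(7), u(8), l(9). Total: 9 letters.

9


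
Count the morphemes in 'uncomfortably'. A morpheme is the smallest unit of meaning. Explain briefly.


Decomposition: un- (prefix) + comfort (root) + -able (suffix) + -ly (suffix) = 4 morpheme(s)

4 morphemes


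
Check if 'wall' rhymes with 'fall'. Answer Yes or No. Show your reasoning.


Rime (stressed vowel + following sounds) of 'wall': -all = /ɔːl/
Rime of 'fall': -all = /ɔːl/
/ɔːl/ and /ɔːl/ are the same ending sound, so the words rhyme.

Yes


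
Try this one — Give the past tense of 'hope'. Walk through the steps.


Apply rule: Add -d (word ends in -e). 'hope' becomes 'hoped'.

hoped


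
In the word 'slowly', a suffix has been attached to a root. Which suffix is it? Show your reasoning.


The word 'slowly' = 'slow' (root) + '-ly' (suffix). The suffix is '-ly'.

ly


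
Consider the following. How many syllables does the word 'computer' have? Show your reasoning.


Break 'computer' into syllables: com-pu-ter -> com | pu | ter = 3 syllables

3 syllables


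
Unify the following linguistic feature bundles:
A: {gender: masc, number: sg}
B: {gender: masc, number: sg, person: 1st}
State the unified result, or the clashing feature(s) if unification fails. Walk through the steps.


Compare features:
gender: A=masc vs B=masc -> unified: masc
number: A=sg vs B=sg -> unified: sg
person: A=_ vs B=1st -> unified: 1st
No clashes found.

Unified: {gender: masc, number: sg, person: 1st}


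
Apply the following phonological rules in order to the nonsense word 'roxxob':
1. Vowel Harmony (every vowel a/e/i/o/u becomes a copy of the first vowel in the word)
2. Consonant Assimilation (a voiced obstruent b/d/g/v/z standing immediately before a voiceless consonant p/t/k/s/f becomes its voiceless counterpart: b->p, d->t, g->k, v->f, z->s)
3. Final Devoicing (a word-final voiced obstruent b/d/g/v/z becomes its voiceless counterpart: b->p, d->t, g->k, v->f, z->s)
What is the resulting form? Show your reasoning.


Starting form: 'roxxob'
Rule 1: Vowel Harmony: all vowels already match. No change.
Rule 2: Consonant Assimilation: no voiced obstruent (b/d/g/v/z) stands immediately before a voiceless consonant (p/t/k/s/f). No change.
Rule 3: Final Devoicing: word-final voiced obstruent 'b' becomes voiceless 'p'. 'roxxob' -> 'roxxop'
Final form: 'roxxop'

roxxop


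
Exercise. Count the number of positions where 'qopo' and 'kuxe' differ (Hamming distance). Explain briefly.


Alignment:
Position 1: 'q' vs 'k' = DIFFER
Position 2: 'o' vs 'u' = DIFFER
Position 3: 'p' vs 'x' = DIFFER
Position 4: 'o' vs 'e' = DIFFER
Total differences: 4

4


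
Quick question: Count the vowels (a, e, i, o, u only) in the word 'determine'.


Vowels in 'determine': e, e, i, e = 4 vowels.

4


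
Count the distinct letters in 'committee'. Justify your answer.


Unique letters in 'committee': {c, e, i, m, o, t} = 6 distinct letters.

6


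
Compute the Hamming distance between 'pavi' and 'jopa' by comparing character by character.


Alignment:
Position 1: 'p' vs 'j' = DIFFER
Position 2: 'a' vs 'o' = DIFFER
Position 3: 'v' vs 'p' = DIFFER
Position 4: 'i' vs 'a' = DIFFER
Total differences: 4

4


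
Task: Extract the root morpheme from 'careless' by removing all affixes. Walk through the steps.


Remove suffix '-less' from 'careless' to get root 'care'.

care


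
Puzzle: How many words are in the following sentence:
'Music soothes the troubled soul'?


Split into words: Music | soothes | the | troubled | soul = 5 words.

5


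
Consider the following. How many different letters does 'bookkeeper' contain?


Unique letters in 'bookkeeper': {b, e, k, o, p, r} = 6 distinct letters.

6


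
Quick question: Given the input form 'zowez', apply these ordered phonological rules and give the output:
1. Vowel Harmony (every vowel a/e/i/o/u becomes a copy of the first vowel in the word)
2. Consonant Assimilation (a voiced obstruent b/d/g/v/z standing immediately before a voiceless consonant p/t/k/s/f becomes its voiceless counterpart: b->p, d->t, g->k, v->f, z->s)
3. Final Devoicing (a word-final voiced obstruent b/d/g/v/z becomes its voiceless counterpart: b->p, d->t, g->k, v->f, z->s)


Starting form: 'zowez'
Rule 1: Vowel Harmony: all vowels become 'o' (matching first vowel). 'zowez' -> 'zowoz'
Rule 2: Consonant Assimilation: no voiced obstruent (b/d/g/v/z) stands immediately before a voiceless consonant (p/t/k/s/f). No change.
Rule 3: Final Devoicing: word-final voiced obstruent 'z' becomes voiceless 's'. 'zowoz' -> 'zowos'
Final form: 'zowos'

zowos


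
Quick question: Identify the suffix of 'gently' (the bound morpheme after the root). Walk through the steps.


The word 'gently' = 'gentle' (root) + '-ly' (suffix). The suffix is '-ly'.

ly


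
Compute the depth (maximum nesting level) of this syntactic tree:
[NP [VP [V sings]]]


Count bracket nesting levels:
'[' at pos 0: depth = 1
'[' at pos 4: depth = 2
'[' at pos 8: depth = 3
Maximum depth reached: 3

3


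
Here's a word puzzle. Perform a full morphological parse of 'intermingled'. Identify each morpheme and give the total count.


Step 1: Identify prefix: 'inter' (meaning: between)
Step 2: Identify root: 'mingle'
Step 3: Identify suffix(es): 'ed'
Decomposition: inter- (prefix: between) + mingle (root) + -ed (suffix: past)
Total morphemes: 3

3 morphemes (inter- (prefix: between) + mingle (root) + -ed (suffix: past))


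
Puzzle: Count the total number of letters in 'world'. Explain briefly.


Spell out 'world' and number each letter: w(1), o(2), r(3), l(4), d(5). Total: 5 letters.

5


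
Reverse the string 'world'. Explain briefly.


Reverse 'world' character by character: 'dlrow'.

dlrow


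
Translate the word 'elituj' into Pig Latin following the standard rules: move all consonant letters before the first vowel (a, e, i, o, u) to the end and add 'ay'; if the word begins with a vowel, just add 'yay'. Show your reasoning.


'elituj' starts with a vowel, so add 'yay': 'elitujyay'.

elitujyay


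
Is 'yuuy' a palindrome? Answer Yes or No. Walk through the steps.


Forward: 'yuuy'
Reversed: 'yuuy'
They are identical.

Yes


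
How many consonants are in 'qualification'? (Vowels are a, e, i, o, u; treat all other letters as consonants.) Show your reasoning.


Consonants in 'qualification': q, l, f, c, t, n = 6 consonants.

6


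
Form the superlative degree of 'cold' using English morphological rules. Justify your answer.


Apply superlative formation (add -est): 'cold' -> 'coldest'.

coldest


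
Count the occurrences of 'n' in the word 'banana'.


Letter 'n' in 'banana': found at position(s) 3, 5 = 2 occurrence(s).

2


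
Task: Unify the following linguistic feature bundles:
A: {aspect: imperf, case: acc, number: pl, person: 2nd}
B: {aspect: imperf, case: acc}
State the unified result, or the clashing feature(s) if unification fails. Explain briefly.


Compare features:
aspect: A=imperf vs B=imperf -> unified: imperf
case: A=acc vs B=acc -> unified: acc
number: A=pl vs B=_ -> unified: pl
person: A=2nd vs B=_ -> unified: 2nd
No clashes found.

Unified: {aspect: imperf, case: acc, number: pl, person: 2nd}


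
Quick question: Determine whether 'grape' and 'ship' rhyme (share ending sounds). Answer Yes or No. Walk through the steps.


Rime (stressed vowel + following sounds) of 'grape': -ape = /eɪp/
Rime of 'ship': -ip = /ɪp/
/eɪp/ and /ɪp/ are different ending sounds, so the words do not rhyme.

No


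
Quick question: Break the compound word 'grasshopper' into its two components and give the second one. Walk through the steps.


Split 'grasshopper' into 'grass' + 'hopper'. The second part is 'hopper'.

hopper


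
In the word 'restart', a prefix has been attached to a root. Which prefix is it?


The word 'restart' = 're' (prefix) + 'start' (root). The prefix is 're'.

re


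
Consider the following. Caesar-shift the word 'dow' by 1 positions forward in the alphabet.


Shift each letter by 1: d -> e, o -> p, w -> x. Result: 'epx'.

epx


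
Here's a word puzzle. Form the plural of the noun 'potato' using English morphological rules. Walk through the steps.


Apply rule: Add -es (consonant + o). 'potato' becomes 'potatoes'.

potatoes


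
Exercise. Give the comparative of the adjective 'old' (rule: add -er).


Apply comparative formation (add -er): 'old' -> 'older'.

older


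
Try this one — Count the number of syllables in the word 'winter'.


Break 'winter' into syllables: win-ter -> win | ter = 2 syllables

2 syllables


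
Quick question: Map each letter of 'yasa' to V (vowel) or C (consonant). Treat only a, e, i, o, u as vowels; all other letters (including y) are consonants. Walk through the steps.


Letter mapping: y = C, a = V, s = C, a = V.

CVCV


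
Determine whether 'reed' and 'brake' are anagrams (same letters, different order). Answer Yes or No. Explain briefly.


Sorted letters of 'reed': 'deer'
Sorted letters of 'brake': 'abekr'
They do not match.

No


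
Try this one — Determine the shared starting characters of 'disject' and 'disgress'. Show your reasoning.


Compare from the start: 3 characters match: 'dis'. Mismatch at position 4: 'j' vs 'g'.

dis


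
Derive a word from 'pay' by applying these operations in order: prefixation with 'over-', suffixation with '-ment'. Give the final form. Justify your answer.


Step 1: Add prefix 'over-' to 'pay' = 'overpay'
Step 2: Add suffix '-ment' to 'overpay' = 'overpayment'

overpayment


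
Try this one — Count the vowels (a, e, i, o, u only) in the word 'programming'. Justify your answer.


Vowels in 'programming': o, a, i = 3 vowels.

3


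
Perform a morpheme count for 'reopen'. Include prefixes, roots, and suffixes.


Decomposition: re- (prefix) + open (root) = 2 morpheme(s)

2 morphemes


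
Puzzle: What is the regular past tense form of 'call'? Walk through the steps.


Apply rule: Add -ed. 'call' becomes 'called'.

called


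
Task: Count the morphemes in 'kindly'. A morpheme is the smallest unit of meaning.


Decomposition: kind (root) + -ly (suffix) = 2 morpheme(s)

2 morphemes


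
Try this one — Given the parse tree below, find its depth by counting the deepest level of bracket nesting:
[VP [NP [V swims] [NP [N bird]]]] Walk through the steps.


Count bracket nesting levels:
'[' at pos 0: depth = 1
'[' at pos 4: depth = 2
'[' at pos 8: depth = 3
'[' at pos 18: depth = 3
'[' at pos 22: depth = 4
Maximum depth reached: 4

4


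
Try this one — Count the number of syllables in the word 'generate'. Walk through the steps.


Break 'generate' into syllables: gen-er-ate -> gen | er | ate = 3 syllables

3 syllables


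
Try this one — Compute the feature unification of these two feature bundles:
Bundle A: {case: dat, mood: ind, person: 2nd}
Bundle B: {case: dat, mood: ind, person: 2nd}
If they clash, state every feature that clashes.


Compare features:
case: A=dat vs B=dat -> unified: dat
mood: A=ind vs B=ind -> unified: ind
person: A=2nd vs B=2nd -> unified: 2nd
No clashes found.

Unified: {case: dat, mood: ind, person: 2nd}


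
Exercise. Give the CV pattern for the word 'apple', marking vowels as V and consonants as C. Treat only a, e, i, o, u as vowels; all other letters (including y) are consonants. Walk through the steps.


Letter mapping: a = V, p = C, p = C, l = C, e = V.

VCCCV


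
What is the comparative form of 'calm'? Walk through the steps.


Apply comparative formation (add -er): 'calm' -> 'calmer'.

calmer


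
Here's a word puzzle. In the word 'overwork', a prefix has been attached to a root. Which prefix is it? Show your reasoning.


The word 'overwork' = 'over' (prefix) + 'work' (root). The prefix is 'over'.

over


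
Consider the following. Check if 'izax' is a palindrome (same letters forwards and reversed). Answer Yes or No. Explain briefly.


Forward: 'izax'
Reversed: 'xazi'
They differ.

No


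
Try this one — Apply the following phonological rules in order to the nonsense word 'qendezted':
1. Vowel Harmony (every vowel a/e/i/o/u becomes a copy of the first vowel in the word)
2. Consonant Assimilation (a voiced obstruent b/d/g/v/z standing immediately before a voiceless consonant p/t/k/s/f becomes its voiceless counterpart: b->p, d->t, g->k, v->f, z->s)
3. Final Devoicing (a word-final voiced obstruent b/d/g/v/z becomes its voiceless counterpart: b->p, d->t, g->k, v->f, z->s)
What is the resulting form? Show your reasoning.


Starting form: 'qendezted'
Rule 1: Vowel Harmony: all vowels already match. No change.
Rule 2: Consonant Assimilation: voiced obstruent before voiceless consonant becomes voiceless ('zt' -> 'st'). 'qendezted' -> 'qendested'
Rule 3: Final Devoicing: word-final voiced obstruent 'd' becomes voiceless 't'. 'qendested' -> 'qendestet'
Final form: 'qendestet'

qendestet


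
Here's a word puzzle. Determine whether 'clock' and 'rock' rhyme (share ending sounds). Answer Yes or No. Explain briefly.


Rime (stressed vowel + following sounds) of 'clock': -ock = /ɒk/
Rime of 'rock': -ock = /ɒk/
/ɒk/ and /ɒk/ are the same ending sound, so the words rhyme.

Yes


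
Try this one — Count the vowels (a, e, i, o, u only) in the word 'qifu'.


Vowels in 'qifu': i, u = 2 vowels.

2


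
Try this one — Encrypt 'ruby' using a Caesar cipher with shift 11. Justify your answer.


Shift each letter by 11: r -> c, u -> f, b -> m, y -> j. Result: 'cfmj'.

cfmj


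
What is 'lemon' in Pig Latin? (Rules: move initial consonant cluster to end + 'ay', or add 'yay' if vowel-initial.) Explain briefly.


'lemon': move consonant cluster 'l' to end and add 'ay': 'emonlay'.

emonlay


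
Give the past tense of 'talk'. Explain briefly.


Apply rule: Add -ed. 'talk' becomes 'talked'.

talked


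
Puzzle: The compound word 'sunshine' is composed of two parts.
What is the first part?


Split 'sunshine' into 'sun' + 'shine'. The first part is 'sun'.

sun


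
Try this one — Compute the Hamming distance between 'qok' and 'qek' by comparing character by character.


Alignment:
Position 1: 'q' vs 'q' = match
Position 2: 'o' vs 'e' = DIFFER
Position 3: 'k' vs 'k' = match
Total differences: 1

1


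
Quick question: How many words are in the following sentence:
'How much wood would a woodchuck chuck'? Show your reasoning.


Split into words: How | much | wood | would | a | woodchuck | chuck = 7 words.

7


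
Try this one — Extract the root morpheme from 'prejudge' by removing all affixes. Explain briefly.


Remove prefix 'pre' from 'prejudge' to get root 'judge'.

judge


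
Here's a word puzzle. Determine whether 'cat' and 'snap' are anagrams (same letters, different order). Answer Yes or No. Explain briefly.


Sorted letters of 'cat': 'act'
Sorted letters of 'snap': 'anps'
They do not match.

No


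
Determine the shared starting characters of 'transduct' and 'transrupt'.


Compare from the start: 5 characters match: 'trans'. Mismatch at position 6: 'd' vs 'r'.

trans


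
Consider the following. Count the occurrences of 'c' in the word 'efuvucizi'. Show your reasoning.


Letter 'c' in 'efuvucizi': found at position(s) 6 = 1 occurrence(s).

1


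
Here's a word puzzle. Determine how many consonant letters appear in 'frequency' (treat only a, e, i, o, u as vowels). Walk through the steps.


Consonants in 'frequency': f, r, q, n, c, y = 6 consonants.

6


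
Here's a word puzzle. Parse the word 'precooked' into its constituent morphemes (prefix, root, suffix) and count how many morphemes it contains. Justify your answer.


Step 1: Identify prefix: 'pre' (meaning: before)
Step 2: Identify root: 'cook'
Step 3: Identify suffix(es): 'ed'
Decomposition: pre- (prefix: before) + cook (root) + -ed (suffix: past)
Total morphemes: 3

3 morphemes (pre- (prefix: before) + cook (root) + -ed (suffix: past))


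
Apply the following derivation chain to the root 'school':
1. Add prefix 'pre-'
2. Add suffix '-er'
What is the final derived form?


Step 1: Add prefix 'pre-' to 'school' = 'preschool'
Step 2: Add suffix '-er' to 'preschool' = 'preschooler'

preschooler


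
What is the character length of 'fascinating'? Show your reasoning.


Spell out 'fascinating' and number each letter: f(1), a(2), s(3), c(4), i(5), n(6), a(7), t(8), i(9), n(10), g(11). Total: 11 letters.

11


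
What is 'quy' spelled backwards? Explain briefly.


Reverse 'quy' character by character: 'yuq'.

yuq


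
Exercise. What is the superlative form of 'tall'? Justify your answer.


Apply superlative formation (add -est): 'tall' -> 'tallest'.

tallest


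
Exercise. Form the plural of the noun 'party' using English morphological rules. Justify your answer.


Apply rule: Change -y to -ies (consonant + y). 'party' becomes 'parties'.

parties


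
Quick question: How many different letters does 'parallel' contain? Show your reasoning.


Unique letters in 'parallel': {a, e, l, p, r} = 5 distinct letters.

5


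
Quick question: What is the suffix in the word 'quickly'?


The word 'quickly' = 'quick' (root) + '-ly' (suffix). The suffix is '-ly'.

ly


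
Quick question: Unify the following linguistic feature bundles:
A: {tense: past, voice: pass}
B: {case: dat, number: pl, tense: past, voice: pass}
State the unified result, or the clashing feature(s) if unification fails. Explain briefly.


Compare features:
case: A=_ vs B=dat -> unified: dat
number: A=_ vs B=pl -> unified: pl
tense: A=past vs B=past -> unified: past
voice: A=pass vs B=pass -> unified: pass
No clashes found.

Unified: {case: dat, number: pl, tense: past, voice: pass}


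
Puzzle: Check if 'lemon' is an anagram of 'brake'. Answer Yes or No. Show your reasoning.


Sorted letters of 'lemon': 'elmno'
Sorted letters of 'brake': 'abekr'
They do not match.

No


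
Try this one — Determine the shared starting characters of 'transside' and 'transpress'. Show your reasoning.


Compare from the start: 5 characters match: 'trans'. Mismatch at position 6: 's' vs 'p'.

trans


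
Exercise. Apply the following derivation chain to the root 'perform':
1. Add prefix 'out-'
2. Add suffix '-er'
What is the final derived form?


Step 1: Add prefix 'out-' to 'perform' = 'outperform'
Step 2: Add suffix '-er' to 'outperform' = 'outperformer'

outperformer


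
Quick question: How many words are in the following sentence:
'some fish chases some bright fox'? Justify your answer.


Split into words: some | fish | chases | some | bright | fox = 6 words.

6


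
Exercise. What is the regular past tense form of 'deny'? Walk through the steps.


Apply rule: Change -y to -ied. 'deny' becomes 'denied'.

denied


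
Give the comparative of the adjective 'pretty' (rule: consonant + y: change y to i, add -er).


Apply comparative formation (consonant + y: change y to i, add -er): 'pretty' -> 'prettier'.

prettier


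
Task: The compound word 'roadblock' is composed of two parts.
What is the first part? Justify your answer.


Split 'roadblock' into 'road' + 'block'. The first part is 'road'.

road


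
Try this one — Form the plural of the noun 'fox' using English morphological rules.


Apply rule: Add -es (sibilant/fricative ending). 'fox' becomes 'foxes'.

foxes


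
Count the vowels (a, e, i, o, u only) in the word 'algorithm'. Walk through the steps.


Vowels in 'algorithm': a, o, i = 3 vowels.

3


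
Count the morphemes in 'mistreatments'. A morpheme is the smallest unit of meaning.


Decomposition: mis- (prefix) + treat (root) + -ment (suffix) + -s (plural) = 4 morpheme(s)

4 morphemes


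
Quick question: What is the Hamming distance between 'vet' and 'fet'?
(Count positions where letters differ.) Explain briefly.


Alignment:
Position 1: 'v' vs 'f' = DIFFER
Position 2: 'e' vs 'e' = match
Position 3: 't' vs 't' = match
Total differences: 1

1


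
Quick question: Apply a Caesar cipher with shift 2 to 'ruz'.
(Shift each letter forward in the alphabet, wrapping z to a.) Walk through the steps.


Shift each letter by 2: r -> t, u -> w, z -> b. Result: 'twb'.

twb


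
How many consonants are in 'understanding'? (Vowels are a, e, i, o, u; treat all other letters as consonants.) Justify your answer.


Consonants in 'understanding': n, d, r, s, t, n, d, n, g = 9 consonants.

9


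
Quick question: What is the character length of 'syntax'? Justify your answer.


Spell out 'syntax' and number each letter: s(1), y(2), n(3), t(4), a(5), x(6). Total: 6 letters.

6


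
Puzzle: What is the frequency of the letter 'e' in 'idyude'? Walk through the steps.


Letter 'e' in 'idyude': found at position(s) 6 = 1 occurrence(s).

1


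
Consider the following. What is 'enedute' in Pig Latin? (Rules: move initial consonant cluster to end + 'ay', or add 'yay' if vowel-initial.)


'enedute' starts with a vowel, so add 'yay': 'eneduteyay'.

eneduteyay


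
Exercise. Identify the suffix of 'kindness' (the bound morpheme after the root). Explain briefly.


The word 'kindness' = 'kind' (root) + '-ness' (suffix). The suffix is '-ness'.

ness


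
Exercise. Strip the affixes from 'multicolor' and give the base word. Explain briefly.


Remove prefix 'multi' from 'multicolor' to get root 'color'.

color


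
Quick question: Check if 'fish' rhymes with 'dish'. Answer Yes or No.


Rime (stressed vowel + following sounds) of 'fish': -ish = /ɪʃ/
Rime of 'dish': -ish = /ɪʃ/
/ɪʃ/ and /ɪʃ/ are the same ending sound, so the words rhyme.

Yes


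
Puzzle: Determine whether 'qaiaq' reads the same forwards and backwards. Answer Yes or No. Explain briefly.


Forward: 'qaiaq'
Reversed: 'qaiaq'
They are identical.

Yes


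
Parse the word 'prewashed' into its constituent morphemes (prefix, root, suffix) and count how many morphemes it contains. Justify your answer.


Step 1: Identify prefix: 'pre' (meaning: before)
Step 2: Identify root: 'wash'
Step 3: Identify suffix(es): 'ed'
Decomposition: pre- (prefix: before) + wash (root) + -ed (suffix: past)
Total morphemes: 3

3 morphemes (pre- (prefix: before) + wash (root) + -ed (suffix: past))


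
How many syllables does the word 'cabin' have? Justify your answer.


Break 'cabin' into syllables: cab-in -> cab | in = 2 syllables

2 syllables


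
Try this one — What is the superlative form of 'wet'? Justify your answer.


Apply superlative formation (double final consonant, add -est): 'wet' -> 'wettest'.

wettest


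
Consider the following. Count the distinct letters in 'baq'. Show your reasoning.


Unique letters in 'baq': {a, b, q} = 3 distinct letters.

3


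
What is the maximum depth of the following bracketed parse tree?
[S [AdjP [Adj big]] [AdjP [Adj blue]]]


Count bracket nesting levels:
'[' at pos 0: depth = 1
'[' at pos 3: depth = 2
'[' at pos 9: depth = 3
'[' at pos 20: depth = 2
'[' at pos 26: depth = 3
Maximum depth reached: 3

3


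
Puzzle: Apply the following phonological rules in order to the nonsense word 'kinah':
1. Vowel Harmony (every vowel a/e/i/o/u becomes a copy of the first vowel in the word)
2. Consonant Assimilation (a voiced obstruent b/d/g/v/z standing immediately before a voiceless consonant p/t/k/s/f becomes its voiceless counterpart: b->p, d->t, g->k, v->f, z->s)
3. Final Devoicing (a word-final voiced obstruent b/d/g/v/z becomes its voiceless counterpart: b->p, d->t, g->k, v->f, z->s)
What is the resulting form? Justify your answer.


Starting form: 'kinah'
Rule 1: Vowel Harmony: all vowels become 'i' (matching first vowel). 'kinah' -> 'kinih'
Rule 2: Consonant Assimilation: no voiced obstruent (b/d/g/v/z) stands immediately before a voiceless consonant (p/t/k/s/f). No change.
Rule 3: Final Devoicing: final consonant 'h' is not one of the voiced obstruents b/d/g/v/z. No change.
Final form: 'kinih'

kinih


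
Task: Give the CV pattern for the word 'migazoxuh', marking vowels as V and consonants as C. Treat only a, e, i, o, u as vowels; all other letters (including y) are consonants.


Letter mapping: m = C, i = V, g = C, a = V, z = C, o = V, x = C, u = V, h = C.

CVCVCVCVC


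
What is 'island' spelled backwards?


Reverse 'island' character by character: 'dnalsi'.

dnalsi


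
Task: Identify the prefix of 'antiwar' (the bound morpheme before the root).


The word 'antiwar' = 'anti' (prefix) + 'war' (root). The prefix is 'anti'.

anti


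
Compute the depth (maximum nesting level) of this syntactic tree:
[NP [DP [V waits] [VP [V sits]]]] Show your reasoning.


Count bracket nesting levels:
'[' at pos 0: depth = 1
'[' at pos 4: depth = 2
'[' at pos 8: depth = 3
'[' at pos 18: depth = 3
'[' at pos 22: depth = 4
Maximum depth reached: 4

4


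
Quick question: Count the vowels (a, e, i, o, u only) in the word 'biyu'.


Vowels in 'biyu': i, u = 2 vowels.

2


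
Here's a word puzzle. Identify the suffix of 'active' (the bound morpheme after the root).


The word 'active' = 'act' (root) + '-ive' (suffix). The suffix is '-ive'.

ive


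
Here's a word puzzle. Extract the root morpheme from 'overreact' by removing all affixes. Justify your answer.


Remove prefix 'over' from 'overreact' to get root 'react'.

react


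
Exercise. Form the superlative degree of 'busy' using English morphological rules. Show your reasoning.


Apply superlative formation (consonant + y: change y to i, add -est): 'busy' -> 'busiest'.

busiest


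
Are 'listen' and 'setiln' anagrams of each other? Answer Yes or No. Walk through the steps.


Sorted letters of 'listen': 'eilnst'
Sorted letters of 'setiln': 'eilnst'
They match.

Yes


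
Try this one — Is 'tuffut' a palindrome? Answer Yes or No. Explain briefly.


Forward: 'tuffut'
Reversed: 'tuffut'
They are identical.

Yes


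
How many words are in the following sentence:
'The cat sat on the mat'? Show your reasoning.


Split into words: The | cat | sat | on | the | mat = 6 words.

6


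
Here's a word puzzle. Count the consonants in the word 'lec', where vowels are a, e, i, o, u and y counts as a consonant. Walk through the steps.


Consonants in 'lec': l, c = 2 consonants.

2


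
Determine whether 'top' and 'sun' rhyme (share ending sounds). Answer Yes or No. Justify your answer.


Rime (stressed vowel + following sounds) of 'top': -op = /ɒp/
Rime of 'sun': -un = /ʌn/
/ɒp/ and /ʌn/ are different ending sounds, so the words do not rhyme.

No


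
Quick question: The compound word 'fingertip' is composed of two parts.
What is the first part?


Split 'fingertip' into 'finger' + 'tip'. The first part is 'finger'.

finger


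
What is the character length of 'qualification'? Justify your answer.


Spell out 'qualification' and number each letter: q(1), u(2), a(3), l(4), i(5), f(6), i(7), c(8), a(9), t(10), i(11), o(12), n(13). Total: 13 letters.

13


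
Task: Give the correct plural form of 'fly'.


Apply rule: Change -y to -ies (consonant + y). 'fly' becomes 'flies'.

flies


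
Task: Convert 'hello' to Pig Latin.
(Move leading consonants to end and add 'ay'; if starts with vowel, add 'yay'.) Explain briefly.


'hello': move consonant cluster 'h' to end and add 'ay': 'ellohay'.

ellohay


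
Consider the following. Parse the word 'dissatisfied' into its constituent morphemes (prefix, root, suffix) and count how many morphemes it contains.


Step 1: Identify prefix: 'dis' (meaning: not/apart)
Step 2: Identify root: 'satisfy'
Step 3: Identify suffix(es): 'ed'
Decomposition: dis- (prefix: not/apart) + satisfy (root) + -ed (suffix: past)
Total morphemes: 3

3 morphemes (dis- (prefix: not/apart) + satisfy (root) + -ed (suffix: past))


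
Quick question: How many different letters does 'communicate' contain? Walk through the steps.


Unique letters in 'communicate': {a, c, e, i, m, n, o, t, u} = 9 distinct letters.

9


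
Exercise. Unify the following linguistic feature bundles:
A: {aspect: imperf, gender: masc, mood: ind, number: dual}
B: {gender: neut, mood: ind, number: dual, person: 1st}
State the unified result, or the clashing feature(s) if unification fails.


Compare features:
aspect: A=imperf vs B=_ -> unified: imperf
gender: A=masc vs B=neut -> CLASH
mood: A=ind vs B=ind -> unified: ind
number: A=dual vs B=dual -> unified: dual
person: A=_ vs B=1st -> unified: 1st
Clash detected on feature 'gender' (masc vs neut); unification fails.

CLASH on 'gender' (masc vs neut)


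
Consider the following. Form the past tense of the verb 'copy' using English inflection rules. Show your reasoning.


Apply rule: Change -y to -ied. 'copy' becomes 'copied'.

copied


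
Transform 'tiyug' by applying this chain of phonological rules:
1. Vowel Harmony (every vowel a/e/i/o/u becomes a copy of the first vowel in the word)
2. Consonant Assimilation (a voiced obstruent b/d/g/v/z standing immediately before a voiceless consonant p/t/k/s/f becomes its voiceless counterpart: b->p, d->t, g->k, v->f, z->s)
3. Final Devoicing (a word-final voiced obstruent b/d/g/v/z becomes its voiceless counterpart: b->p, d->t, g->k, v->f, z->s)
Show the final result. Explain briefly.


Starting form: 'tiyug'
Rule 1: Vowel Harmony: all vowels become 'i' (matching first vowel). 'tiyug' -> 'tiyig'
Rule 2: Consonant Assimilation: no voiced obstruent (b/d/g/v/z) stands immediately before a voiceless consonant (p/t/k/s/f). No change.
Rule 3: Final Devoicing: word-final voiced obstruent 'g' becomes voiceless 'k'. 'tiyig' -> 'tiyik'
Final form: 'tiyik'

tiyik


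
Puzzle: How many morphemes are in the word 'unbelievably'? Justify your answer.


Decomposition: un- (prefix) + believe (root) + -able (suffix) + -ly (suffix) = 4 morpheme(s)

4 morphemes


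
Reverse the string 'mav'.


Reverse 'mav' character by character: 'vam'.

vam


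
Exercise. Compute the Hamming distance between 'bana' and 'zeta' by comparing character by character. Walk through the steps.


Alignment:
Position 1: 'b' vs 'z' = DIFFER
Position 2: 'a' vs 'e' = DIFFER
Position 3: 'n' vs 't' = DIFFER
Position 4: 'a' vs 'a' = match
Total differences: 3

3


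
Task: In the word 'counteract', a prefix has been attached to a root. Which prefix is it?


The word 'counteract' = 'counter' (prefix) + 'act' (root). The prefix is 'counter'.

counter


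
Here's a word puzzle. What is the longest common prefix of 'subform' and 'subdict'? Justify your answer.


Compare from the start: 3 characters match: 'sub'. Mismatch at position 4: 'f' vs 'd'.

sub


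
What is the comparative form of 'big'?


Apply comparative formation (double final consonant, add -er): 'big' -> 'bigger'.

bigger


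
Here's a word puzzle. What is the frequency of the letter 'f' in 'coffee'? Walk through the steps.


Letter 'f' in 'coffee': found at position(s) 3, 4 = 2 occurrence(s).

2


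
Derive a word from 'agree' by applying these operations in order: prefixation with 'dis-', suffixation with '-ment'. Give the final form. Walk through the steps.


Step 1: Add prefix 'dis-' to 'agree' = 'disagree'
Step 2: Add suffix '-ment' to 'disagree' = 'disagreement'

disagreement


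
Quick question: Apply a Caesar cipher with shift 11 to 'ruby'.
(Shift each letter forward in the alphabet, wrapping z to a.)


Shift each letter by 11: r -> c, u -> f, b -> m, y -> j. Result: 'cfmj'.

cfmj


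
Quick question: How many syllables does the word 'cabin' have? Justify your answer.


Break 'cabin' into syllables: cab-in -> cab | in = 2 syllables

2 syllables


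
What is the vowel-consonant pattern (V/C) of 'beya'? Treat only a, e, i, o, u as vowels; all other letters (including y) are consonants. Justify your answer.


Letter mapping: b = C, e = V, y = C, a = V.

CVCV


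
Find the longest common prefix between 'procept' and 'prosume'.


Compare from the start: 3 characters match: 'pro'. Mismatch at position 4: 'c' vs 's'.

pro


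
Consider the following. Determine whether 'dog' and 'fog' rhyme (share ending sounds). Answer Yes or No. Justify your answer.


Rime (stressed vowel + following sounds) of 'dog': -og = /ɒg/
Rime of 'fog': -og = /ɒg/
/ɒg/ and /ɒg/ are the same ending sound, so the words rhyme.

Yes


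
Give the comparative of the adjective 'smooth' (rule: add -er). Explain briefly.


Apply comparative formation (add -er): 'smooth' -> 'smoother'.

smoother


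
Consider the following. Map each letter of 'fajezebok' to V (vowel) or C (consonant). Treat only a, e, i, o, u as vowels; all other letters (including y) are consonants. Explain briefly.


Letter mapping: f = C, a = V, j = C, e = V, z = C, e = V, b = C, o = V, k = C.

CVCVCVCVC


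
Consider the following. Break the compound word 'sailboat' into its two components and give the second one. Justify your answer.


Split 'sailboat' into 'sail' + 'boat'. The second part is 'boat'.

boat


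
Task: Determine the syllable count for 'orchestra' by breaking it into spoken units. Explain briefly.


Break 'orchestra' into syllables: or-ches-tra -> or | ches | tra = 3 syllables

3 syllables


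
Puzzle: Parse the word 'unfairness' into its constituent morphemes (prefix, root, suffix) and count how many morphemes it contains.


Step 1: Identify prefix: 'un' (meaning: not/reverse)
Step 2: Identify root: 'fair'
Step 3: Identify suffix(es): 'ness'
Decomposition: un- (prefix: not/reverse) + fair (root) + -ness (suffix: state of)
Total morphemes: 3

3 morphemes (un- (prefix: not/reverse) + fair (root) + -ness (suffix: state of))
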